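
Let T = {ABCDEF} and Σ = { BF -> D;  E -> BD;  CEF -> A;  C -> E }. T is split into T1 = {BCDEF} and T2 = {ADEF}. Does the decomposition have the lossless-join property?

No

Common attributes: T1 ∩ T2 = {DEF}.
Closure of {DEF}: E → BD applies, adding B. So (DEF)⁺ = {BDEF}.
The closure contains neither all of T1 = {BCDEF} nor all of T2 = {ADEF}, so the common attributes are not a superkey of either fragment. The join is lossy.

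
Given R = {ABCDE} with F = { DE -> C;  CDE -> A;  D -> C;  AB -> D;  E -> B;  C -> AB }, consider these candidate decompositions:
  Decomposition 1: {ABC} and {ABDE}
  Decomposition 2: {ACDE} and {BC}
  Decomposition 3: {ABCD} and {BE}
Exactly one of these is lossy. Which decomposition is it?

Decomposition 1: common = {AB}, closure = {ABCD} → lossless.
Decomposition 2: common = {C}, closure = {ABCD} → lossless.
Decomposition 3: common = {B}, closure = {B} → lossy.

Decomposition 3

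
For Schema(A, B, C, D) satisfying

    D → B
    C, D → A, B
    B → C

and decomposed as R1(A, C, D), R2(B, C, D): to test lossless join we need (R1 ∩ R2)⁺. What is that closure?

A, B, C, D

R1 ∩ R2 = {C, D}.
D → B applies, adding B
C, D → A, B applies, adding A
Closure: {A, B, C, D}.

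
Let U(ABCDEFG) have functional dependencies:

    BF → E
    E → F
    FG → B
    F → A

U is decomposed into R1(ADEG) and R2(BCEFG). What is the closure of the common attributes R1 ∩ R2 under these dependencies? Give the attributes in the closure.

ABEFG

R1 ∩ R2 = {EG}.
E → F applies, adding F
FG → B applies, adding B
F → A applies, adding A
Closure: {ABEFG}.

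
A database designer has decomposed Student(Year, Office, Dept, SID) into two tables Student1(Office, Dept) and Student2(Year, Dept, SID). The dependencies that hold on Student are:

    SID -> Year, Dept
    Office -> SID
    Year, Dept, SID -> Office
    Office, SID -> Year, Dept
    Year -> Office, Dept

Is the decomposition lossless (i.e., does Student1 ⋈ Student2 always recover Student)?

Common attributes: Student1 ∩ Student2 = {Dept}.
No dependency enlarges {Dept}, so (Dept)⁺ = {Dept}.
The closure contains neither all of Student1 = {Office, Dept} nor all of Student2 = {Year, Dept, SID}, so the common attributes are not a superkey of either fragment. The join is lossy.

No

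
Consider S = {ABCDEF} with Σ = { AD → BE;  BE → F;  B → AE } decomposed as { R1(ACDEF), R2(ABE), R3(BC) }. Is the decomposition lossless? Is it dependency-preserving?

lossy and not dependency-preserving

Lossless test (chase): Rows 2 and 3 agree on B; apply B→AE and equate their AE entries. Rows 2 and 3 agree on BE; apply BE→F and equate their F entries. No row becomes fully distinguished — the join is lossy.
Dependency preservation: the restricted closure of {AD} across the fragments never reaches {BE}, so AD → BE cannot be enforced without a join — not preserved.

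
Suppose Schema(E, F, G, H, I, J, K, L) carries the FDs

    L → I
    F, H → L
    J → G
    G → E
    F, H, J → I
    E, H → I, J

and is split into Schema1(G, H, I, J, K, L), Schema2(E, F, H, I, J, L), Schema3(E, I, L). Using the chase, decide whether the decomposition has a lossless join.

No

Chase test. Columns are E, F, G, H, I, J, K, L; row i has aⱼ where attribute j ∈ Schemai, else bᵢⱼ.
Initial tableau (one row per fragment):
  row 1: b11 b12 a3 a4 a5 a6 a7 a8
  row 2: a1 a2 b23 a4 a5 a6 b27 a8
  row 3: a1 b32 b33 b34 a5 b36 b37 a8
Rows 1 and 2 agree on J; apply J→G and equate their G entries.
Rows 1 and 2 agree on G; apply G→E and equate their E entries.
No row becomes fully distinguished — the join is lossy.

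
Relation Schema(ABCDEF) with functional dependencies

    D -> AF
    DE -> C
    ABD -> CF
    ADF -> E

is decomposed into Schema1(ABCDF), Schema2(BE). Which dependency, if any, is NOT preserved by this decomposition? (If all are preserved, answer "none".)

ADF -> E

Check ADF → E: no single fragment contains all of {ADEF}, and the restricted closure of {ADF} across the fragments never reaches {E}.
D → AF is preserved.
DE → C is preserved.
ABD → CF is preserved.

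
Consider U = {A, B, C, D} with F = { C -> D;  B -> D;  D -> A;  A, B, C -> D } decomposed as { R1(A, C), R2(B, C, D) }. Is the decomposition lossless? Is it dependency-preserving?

Lossless test: (C)⁺ = {A, C, D}, which contains all of one fragment — lossless.
Dependency preservation: the restricted closure of {D} across the fragments never reaches {A}, so D → A cannot be enforced without a join — not preserved.

lossless but not dependency-preserving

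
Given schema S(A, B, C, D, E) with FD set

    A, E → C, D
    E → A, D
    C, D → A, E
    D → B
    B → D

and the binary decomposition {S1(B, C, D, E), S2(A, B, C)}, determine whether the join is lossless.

Yes

Common attributes: S1 ∩ S2 = {B, C}.
Closure of {B, C}: B → D applies, adding D; C, D → A, E applies, adding A, E. So (B, C)⁺ = {A, B, C, D, E}.
This closure contains every attribute of S1, so S1 ∩ S2 → S1. The join is lossless.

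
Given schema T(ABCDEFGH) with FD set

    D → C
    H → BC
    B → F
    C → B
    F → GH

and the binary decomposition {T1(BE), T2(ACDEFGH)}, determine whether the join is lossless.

Common attributes: T1 ∩ T2 = {E}.
No dependency enlarges {E}, so (E)⁺ = {E}.
The closure contains neither all of T1 = {BE} nor all of T2 = {ACDEFGH}, so the common attributes are not a superkey of either fragment. The join is lossy.

No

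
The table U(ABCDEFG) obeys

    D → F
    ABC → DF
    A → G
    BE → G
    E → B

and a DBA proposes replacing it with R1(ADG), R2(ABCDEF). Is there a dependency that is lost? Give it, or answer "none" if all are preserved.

Check BE → G: no single fragment contains all of {BEG}, and the restricted closure of {BE} across the fragments never reaches {G}.
D → F is preserved.
ABC → DF is preserved.
A → G is preserved.
E → B is preserved.

BE → G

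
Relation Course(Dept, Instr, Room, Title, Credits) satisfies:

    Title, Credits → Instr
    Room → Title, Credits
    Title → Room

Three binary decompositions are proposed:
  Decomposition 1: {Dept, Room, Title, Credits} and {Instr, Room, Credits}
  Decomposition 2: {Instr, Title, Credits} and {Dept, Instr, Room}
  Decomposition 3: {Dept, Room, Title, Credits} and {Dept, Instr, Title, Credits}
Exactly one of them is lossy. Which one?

Decomposition 2

Decomposition 1: common = {Room, Credits}, closure = {Instr, Room, Title, Credits} → lossless.
Decomposition 2: common = {Instr}, closure = {Instr} → lossy.
Decomposition 3: common = {Dept, Title, Credits}, closure = {Dept, Instr, Room, Title, Credits} → lossless.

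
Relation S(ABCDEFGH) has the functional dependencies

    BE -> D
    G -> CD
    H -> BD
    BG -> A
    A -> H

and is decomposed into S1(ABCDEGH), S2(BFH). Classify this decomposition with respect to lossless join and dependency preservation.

Lossless test: (BH)⁺ = {BDH}, which is a superkey of neither fragment — lossy.
Dependency preservation: every FD's attributes lie within a single fragment, so each can be enforced locally — preserved.

lossy but dependency-preserving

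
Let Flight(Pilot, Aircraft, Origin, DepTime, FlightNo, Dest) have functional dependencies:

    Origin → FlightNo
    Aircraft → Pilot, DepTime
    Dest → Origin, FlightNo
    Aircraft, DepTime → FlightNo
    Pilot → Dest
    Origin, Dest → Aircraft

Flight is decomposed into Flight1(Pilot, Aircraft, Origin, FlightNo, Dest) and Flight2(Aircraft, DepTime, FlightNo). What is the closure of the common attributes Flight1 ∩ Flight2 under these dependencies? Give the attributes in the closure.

Flight1 ∩ Flight2 = {Aircraft, FlightNo}.
Aircraft → Pilot, DepTime applies, adding Pilot, DepTime
Pilot → Dest applies, adding Dest
Dest → Origin, FlightNo applies, adding Origin
Closure: {Pilot, Aircraft, Origin, DepTime, FlightNo, Dest}.

Pilot, Aircraft, Origin, DepTime, FlightNo, Dest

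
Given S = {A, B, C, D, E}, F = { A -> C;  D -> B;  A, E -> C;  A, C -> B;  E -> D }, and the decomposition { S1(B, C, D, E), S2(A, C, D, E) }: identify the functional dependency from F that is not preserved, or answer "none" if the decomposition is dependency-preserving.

Check A, C → B: no single fragment contains all of {A, B, C}, and the restricted closure of {A, C} across the fragments never reaches {B}.
A → C is preserved.
D → B is preserved.
A, E → C is preserved.
E → D is preserved.

A, C -> B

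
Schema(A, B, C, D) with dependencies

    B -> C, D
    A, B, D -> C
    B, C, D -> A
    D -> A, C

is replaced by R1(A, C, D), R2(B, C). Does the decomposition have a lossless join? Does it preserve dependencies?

lossy and not dependency-preserving

Lossless test: (C)⁺ = {C}, which is a superkey of neither fragment — lossy.
Dependency preservation: the restricted closure of {B} across the fragments never reaches {C, D}, so B → C, D cannot be enforced without a join — not preserved.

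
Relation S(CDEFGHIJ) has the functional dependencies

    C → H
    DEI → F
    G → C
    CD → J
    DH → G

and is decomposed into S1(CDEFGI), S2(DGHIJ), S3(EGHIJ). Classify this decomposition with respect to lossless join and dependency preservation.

Lossless test (chase): Rows 1 and 2 agree on G; apply G→C and equate their C entries. Rows 1 and 3 agree on G; apply G→C and equate their C entries. Rows 1 and 2 agree on CD; apply CD→J and equate their J entries. Rows 1 and 2 agree on C; apply C→H and equate their H entries. Row 1 is now all distinguished symbols — the join is lossless.
Dependency preservation: the restricted closure of {C} across the fragments never reaches {H}, so C → H cannot be enforced without a join — not preserved.

lossless but not dependency-preserving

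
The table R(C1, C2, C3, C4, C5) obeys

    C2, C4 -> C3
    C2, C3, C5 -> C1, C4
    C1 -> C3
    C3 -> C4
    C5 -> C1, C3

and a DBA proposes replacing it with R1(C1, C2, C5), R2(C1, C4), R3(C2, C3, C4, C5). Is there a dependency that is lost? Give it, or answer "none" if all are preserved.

Check C1 → C3: no single fragment contains all of {C1, C3}, and the restricted closure of {C1} across the fragments never reaches {C3}.
C2, C4 → C3 is preserved.
C2, C3, C5 → C1, C4 is preserved.
C3 → C4 is preserved.
C5 → C1, C3 is preserved.

C1 -> C3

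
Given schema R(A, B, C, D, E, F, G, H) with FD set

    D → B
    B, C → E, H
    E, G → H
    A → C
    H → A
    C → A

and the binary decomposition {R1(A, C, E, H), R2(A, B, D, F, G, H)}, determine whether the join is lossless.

No

Common attributes: R1 ∩ R2 = {A, H}.
Closure of {A, H}: A → C applies, adding C. So (A, H)⁺ = {A, C, H}.
The closure contains neither all of R1 = {A, C, E, H} nor all of R2 = {A, B, D, F, G, H}, so the common attributes are not a superkey of either fragment. The join is lossy.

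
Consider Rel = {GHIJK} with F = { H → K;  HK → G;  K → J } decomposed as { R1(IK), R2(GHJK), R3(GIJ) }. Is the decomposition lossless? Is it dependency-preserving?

lossy but dependency-preserving

Lossless test (chase): Rows 1 and 2 agree on K; apply K→J and equate their J entries. No row becomes fully distinguished — the join is lossy.
Dependency preservation: every FD's attributes lie within a single fragment, so each can be enforced locally — preserved.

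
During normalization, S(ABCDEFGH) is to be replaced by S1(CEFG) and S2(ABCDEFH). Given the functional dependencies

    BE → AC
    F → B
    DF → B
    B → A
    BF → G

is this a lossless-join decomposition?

Common attributes: S1 ∩ S2 = {CEF}.
Closure of {CEF}: F → B applies, adding B; B → A applies, adding A; BF → G applies, adding G. So (CEF)⁺ = {ABCEFG}.
This closure contains every attribute of S1, so S1 ∩ S2 → S1. The join is lossless.

Yes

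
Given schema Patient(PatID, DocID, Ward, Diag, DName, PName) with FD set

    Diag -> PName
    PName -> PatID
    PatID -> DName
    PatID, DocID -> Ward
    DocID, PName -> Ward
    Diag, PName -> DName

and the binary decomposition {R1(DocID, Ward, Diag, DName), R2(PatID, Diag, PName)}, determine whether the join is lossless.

Yes

Common attributes: R1 ∩ R2 = {Diag}.
Closure of {Diag}: Diag → PName applies, adding PName; PName → PatID applies, adding PatID; PatID → DName applies, adding DName. So (Diag)⁺ = {PatID, Diag, DName, PName}.
This closure contains every attribute of R2, so R1 ∩ R2 → R2. The join is lossless.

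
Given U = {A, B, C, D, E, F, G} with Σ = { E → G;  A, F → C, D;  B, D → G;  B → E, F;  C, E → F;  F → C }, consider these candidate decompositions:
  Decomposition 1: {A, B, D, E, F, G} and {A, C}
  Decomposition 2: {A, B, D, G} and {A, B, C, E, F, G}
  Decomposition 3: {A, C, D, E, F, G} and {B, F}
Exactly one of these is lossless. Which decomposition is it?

Decomposition 2

Decomposition 1: common = {A}, closure = {A} → lossy.
Decomposition 2: common = {A, B, G}, closure = {A, B, C, D, E, F, G} → lossless.
Decomposition 3: common = {F}, closure = {C, F} → lossy.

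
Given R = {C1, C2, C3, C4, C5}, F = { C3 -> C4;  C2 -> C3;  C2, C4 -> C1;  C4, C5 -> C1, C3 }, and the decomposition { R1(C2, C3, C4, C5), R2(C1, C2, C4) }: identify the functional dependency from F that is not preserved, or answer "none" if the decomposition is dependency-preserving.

C4, C5 -> C1, C3

Check C4, C5 → C1, C3: no single fragment contains all of {C1, C3, C4, C5}, and the restricted closure of {C4, C5} across the fragments never reaches {C1, C3}.
C3 → C4 is preserved.
C2 → C3 is preserved.
C2, C4 → C1 is preserved.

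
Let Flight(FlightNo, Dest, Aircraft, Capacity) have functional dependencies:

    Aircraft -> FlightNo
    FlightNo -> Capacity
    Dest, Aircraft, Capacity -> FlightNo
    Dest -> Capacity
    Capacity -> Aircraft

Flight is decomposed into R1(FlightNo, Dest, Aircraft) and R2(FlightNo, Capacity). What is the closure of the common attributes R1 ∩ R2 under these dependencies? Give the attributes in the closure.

R1 ∩ R2 = {FlightNo}.
FlightNo → Capacity applies, adding Capacity
Capacity → Aircraft applies, adding Aircraft
Closure: {FlightNo, Aircraft, Capacity}.

FlightNo, Aircraft, Capacity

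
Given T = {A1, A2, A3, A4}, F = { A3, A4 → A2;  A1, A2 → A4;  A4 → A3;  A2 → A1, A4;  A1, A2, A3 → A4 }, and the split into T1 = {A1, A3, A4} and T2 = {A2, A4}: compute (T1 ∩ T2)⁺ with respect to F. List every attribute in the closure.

A1, A2, A3, A4

T1 ∩ T2 = {A4}.
A4 → A3 applies, adding A3
A3, A4 → A2 applies, adding A2
A2 → A1, A4 applies, adding A1
Closure: {A1, A2, A3, A4}.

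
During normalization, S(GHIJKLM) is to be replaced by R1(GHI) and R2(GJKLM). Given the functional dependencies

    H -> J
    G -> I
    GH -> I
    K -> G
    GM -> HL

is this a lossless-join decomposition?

No

Common attributes: R1 ∩ R2 = {G}.
Closure of {G}: G → I applies, adding I. So (G)⁺ = {GI}.
The closure contains neither all of R1 = {GHI} nor all of R2 = {GJKLM}, so the common attributes are not a superkey of either fragment. The join is lossy.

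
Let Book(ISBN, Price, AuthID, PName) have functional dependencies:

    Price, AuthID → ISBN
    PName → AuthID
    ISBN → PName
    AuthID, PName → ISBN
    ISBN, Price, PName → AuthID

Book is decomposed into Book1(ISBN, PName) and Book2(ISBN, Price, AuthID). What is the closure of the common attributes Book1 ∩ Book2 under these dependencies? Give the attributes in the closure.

Book1 ∩ Book2 = {ISBN}.
ISBN → PName applies, adding PName
PName → AuthID applies, adding AuthID
Closure: {ISBN, AuthID, PName}.

ISBN, AuthID, PName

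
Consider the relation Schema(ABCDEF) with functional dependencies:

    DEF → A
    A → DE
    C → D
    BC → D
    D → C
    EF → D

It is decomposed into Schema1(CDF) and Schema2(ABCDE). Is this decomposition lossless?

Common attributes: Schema1 ∩ Schema2 = {CD}.
No dependency enlarges {CD}, so (CD)⁺ = {CD}.
The closure contains neither all of Schema1 = {CDF} nor all of Schema2 = {ABCDE}, so the common attributes are not a superkey of either fragment. The join is lossy.

No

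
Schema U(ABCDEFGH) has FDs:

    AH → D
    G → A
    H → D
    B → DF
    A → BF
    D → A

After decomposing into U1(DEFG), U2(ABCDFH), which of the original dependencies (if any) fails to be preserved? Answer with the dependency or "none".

none

AH → D lies within U2.
G → A: restricted closure across fragments reaches A.
H → D lies within U2.
B → DF lies within U2.
A → BF lies within U2.
D → A lies within U2.
Every dependency is enforceable on the fragments, so the decomposition is dependency-preserving.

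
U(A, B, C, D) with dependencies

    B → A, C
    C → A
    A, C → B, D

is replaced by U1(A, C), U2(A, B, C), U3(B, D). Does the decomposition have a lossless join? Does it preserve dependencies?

Lossless test (chase): Rows 2 and 3 agree on B; apply B→A, C and equate their A, C entries. Rows 1 and 2 agree on A, C; apply A, C→B, D and equate their B, D entries. Rows 1 and 3 agree on A, C; apply A, C→B, D and equate their B, D entries. Row 1 is now all distinguished symbols — the join is lossless.
Dependency preservation: A, C → B, D is not contained in any single fragment, but the restricted closure of its left-hand side across the fragments still reaches the right-hand side; the remaining FDs each lie inside some fragment. All dependencies are preserved.

lossless and dependency-preserving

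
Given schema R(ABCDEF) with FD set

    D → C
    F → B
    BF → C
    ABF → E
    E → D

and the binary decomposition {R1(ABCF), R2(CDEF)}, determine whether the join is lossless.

Common attributes: R1 ∩ R2 = {CF}.
Closure of {CF}: F → B applies, adding B. So (CF)⁺ = {BCF}.
The closure contains neither all of R1 = {ABCF} nor all of R2 = {CDEF}, so the common attributes are not a superkey of either fragment. The join is lossy.

No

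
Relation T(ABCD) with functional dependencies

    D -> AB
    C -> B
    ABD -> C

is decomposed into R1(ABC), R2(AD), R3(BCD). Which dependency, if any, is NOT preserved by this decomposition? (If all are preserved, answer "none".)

none

D → AB: restricted closure across fragments reaches AB.
C → B lies within R1.
ABD → C: restricted closure across fragments reaches C.
Every dependency is enforceable on the fragments, so the decomposition is dependency-preserving.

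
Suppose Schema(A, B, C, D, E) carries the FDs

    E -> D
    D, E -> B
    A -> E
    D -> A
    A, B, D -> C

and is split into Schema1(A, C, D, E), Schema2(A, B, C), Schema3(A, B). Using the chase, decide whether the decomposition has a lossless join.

Yes

Chase test. Columns are A, B, C, D, E; row i has aⱼ where attribute j ∈ Schemai, else bᵢⱼ.
Initial tableau (one row per fragment):
  row 1: a1 b12 a3 a4 a5
  row 2: a1 a2 a3 b24 b25
  row 3: a1 a2 b33 b34 b35
Rows 1 and 2 agree on A; apply A→E and equate their E entries.
Rows 1 and 3 agree on A; apply A→E and equate their E entries.
Rows 1 and 2 agree on E; apply E→D and equate their D entries.
Rows 1 and 3 agree on E; apply E→D and equate their D entries.
Rows 1 and 2 agree on D, E; apply D, E→B and equate their B entries.
Rows 1 and 3 agree on A, B, D; apply A, B, D→C and equate their C entries.
Row 1 is now all distinguished symbols — the join is lossless.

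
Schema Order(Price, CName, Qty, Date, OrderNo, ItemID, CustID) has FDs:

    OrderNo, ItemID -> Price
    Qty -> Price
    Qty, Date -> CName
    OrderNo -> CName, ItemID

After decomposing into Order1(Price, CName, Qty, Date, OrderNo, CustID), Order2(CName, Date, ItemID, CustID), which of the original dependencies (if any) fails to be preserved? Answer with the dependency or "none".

OrderNo -> CName, ItemID

Check OrderNo → CName, ItemID: no single fragment contains all of {CName, OrderNo, ItemID}, and the restricted closure of {OrderNo} across the fragments never reaches {CName, ItemID}.
OrderNo, ItemID → Price is preserved.
Qty → Price is preserved.
Qty, Date → CName is preserved.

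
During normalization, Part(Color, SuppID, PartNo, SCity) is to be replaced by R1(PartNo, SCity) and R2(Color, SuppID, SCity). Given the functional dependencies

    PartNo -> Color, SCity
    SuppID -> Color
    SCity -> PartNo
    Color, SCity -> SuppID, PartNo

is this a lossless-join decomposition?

Common attributes: R1 ∩ R2 = {SCity}.
Closure of {SCity}: SCity → PartNo applies, adding PartNo; PartNo → Color, SCity applies, adding Color; Color, SCity → SuppID, PartNo applies, adding SuppID. So (SCity)⁺ = {Color, SuppID, PartNo, SCity}.
This closure contains every attribute of R1, so R1 ∩ R2 → R1. The join is lossless.

Yes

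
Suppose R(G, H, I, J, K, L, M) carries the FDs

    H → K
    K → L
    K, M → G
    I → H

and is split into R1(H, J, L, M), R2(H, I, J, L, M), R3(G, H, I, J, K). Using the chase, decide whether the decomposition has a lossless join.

Chase test. Columns are G, H, I, J, K, L, M; row i has aⱼ where attribute j ∈ Ri, else bᵢⱼ.
Initial tableau (one row per fragment):
  row 1: b11 a2 b13 a4 b15 a6 a7
  row 2: b21 a2 a3 a4 b25 a6 a7
  row 3: a1 a2 a3 a4 a5 b36 b37
Rows 1 and 2 agree on H; apply H→K and equate their K entries.
Rows 1 and 3 agree on H; apply H→K and equate their K entries.
Rows 1 and 3 agree on K; apply K→L and equate their L entries.
Rows 1 and 2 agree on K, M; apply K, M→G and equate their G entries.
No row becomes fully distinguished — the join is lossy.

No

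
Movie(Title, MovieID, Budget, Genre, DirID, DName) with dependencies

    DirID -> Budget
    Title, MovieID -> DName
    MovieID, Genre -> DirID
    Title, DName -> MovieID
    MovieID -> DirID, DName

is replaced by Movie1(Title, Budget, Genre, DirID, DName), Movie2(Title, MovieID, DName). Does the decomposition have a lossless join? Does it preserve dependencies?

Lossless test: (Title, DName)⁺ = {Title, MovieID, Budget, DirID, DName}, which contains all of one fragment — lossless.
Dependency preservation: the restricted closure of {MovieID, Genre} across the fragments never reaches {DirID}, so MovieID, Genre → DirID cannot be enforced without a join — not preserved.

lossless but not dependency-preserving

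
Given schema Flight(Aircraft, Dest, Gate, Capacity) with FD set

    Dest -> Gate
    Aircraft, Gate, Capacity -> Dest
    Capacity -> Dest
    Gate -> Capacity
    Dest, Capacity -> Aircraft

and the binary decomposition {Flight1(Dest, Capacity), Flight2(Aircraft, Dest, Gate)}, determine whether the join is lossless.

Yes

Common attributes: Flight1 ∩ Flight2 = {Dest}.
Closure of {Dest}: Dest → Gate applies, adding Gate; Gate → Capacity applies, adding Capacity; Dest, Capacity → Aircraft applies, adding Aircraft. So (Dest)⁺ = {Aircraft, Dest, Gate, Capacity}.
This closure contains every attribute of Flight1, so Flight1 ∩ Flight2 → Flight1. The join is lossless.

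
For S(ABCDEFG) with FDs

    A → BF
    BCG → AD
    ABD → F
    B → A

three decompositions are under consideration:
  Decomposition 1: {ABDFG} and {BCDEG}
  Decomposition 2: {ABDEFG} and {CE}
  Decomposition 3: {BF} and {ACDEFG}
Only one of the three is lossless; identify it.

Decomposition 1: common = {BDG}, closure = {ABDFG} → lossless.
Decomposition 2: common = {E}, closure = {E} → lossy.
Decomposition 3: common = {F}, closure = {F} → lossy.

Decomposition 1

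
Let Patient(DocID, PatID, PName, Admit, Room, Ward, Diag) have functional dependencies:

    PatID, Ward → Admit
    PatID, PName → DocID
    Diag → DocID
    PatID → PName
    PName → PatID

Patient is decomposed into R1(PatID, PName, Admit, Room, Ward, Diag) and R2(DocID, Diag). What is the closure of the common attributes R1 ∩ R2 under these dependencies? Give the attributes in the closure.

DocID, Diag

R1 ∩ R2 = {Diag}.
Diag → DocID applies, adding DocID
Closure: {DocID, Diag}.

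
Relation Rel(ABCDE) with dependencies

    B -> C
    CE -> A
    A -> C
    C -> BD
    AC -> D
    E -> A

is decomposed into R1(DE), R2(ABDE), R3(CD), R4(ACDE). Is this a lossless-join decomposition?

Yes

Chase test. Columns are ABCDE; row i has aⱼ where attribute j ∈ Ri, else bᵢⱼ.
Initial tableau (one row per fragment):
  row 1: b11 b12 b13 a4 a5
  row 2: a1 a2 b23 a4 a5
  row 3: b31 b32 a3 a4 b35
  row 4: a1 b42 a3 a4 a5
Rows 2 and 4 agree on A; apply A→C and equate their C entries.
Rows 2 and 3 agree on C; apply C→BD and equate their BD entries.
Rows 2 and 4 agree on C; apply C→BD and equate their BD entries.
Rows 1 and 2 agree on E; apply E→A and equate their A entries.
Rows 1 and 2 agree on A; apply A→C and equate their C entries.
Rows 1 and 2 agree on C; apply C→BD and equate their BD entries.
Row 1 is now all distinguished symbols — the join is lossless.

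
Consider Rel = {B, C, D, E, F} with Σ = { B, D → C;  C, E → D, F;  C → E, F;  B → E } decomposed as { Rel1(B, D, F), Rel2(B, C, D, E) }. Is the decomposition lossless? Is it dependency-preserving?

lossless but not dependency-preserving

Lossless test: (B, D)⁺ = {B, C, D, E, F}, which contains all of one fragment — lossless.
Dependency preservation: the restricted closure of {C, E} across the fragments never reaches {D, F}, so C, E → D, F cannot be enforced without a join — not preserved.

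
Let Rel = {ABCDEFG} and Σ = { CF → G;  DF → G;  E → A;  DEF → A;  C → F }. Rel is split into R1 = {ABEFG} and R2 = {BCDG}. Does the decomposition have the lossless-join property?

Common attributes: R1 ∩ R2 = {BG}.
No dependency enlarges {BG}, so (BG)⁺ = {BG}.
The closure contains neither all of R1 = {ABEFG} nor all of R2 = {BCDG}, so the common attributes are not a superkey of either fragment. The join is lossy.

No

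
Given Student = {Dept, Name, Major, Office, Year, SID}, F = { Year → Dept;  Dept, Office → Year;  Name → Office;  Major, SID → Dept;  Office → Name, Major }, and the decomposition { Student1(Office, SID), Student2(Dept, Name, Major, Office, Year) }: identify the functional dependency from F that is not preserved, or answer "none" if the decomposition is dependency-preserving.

Major, SID → Dept

Check Major, SID → Dept: no single fragment contains all of {Dept, Major, SID}, and the restricted closure of {Major, SID} across the fragments never reaches {Dept}.
Year → Dept is preserved.
Dept, Office → Year is preserved.
Name → Office is preserved.
Office → Name, Major is preserved.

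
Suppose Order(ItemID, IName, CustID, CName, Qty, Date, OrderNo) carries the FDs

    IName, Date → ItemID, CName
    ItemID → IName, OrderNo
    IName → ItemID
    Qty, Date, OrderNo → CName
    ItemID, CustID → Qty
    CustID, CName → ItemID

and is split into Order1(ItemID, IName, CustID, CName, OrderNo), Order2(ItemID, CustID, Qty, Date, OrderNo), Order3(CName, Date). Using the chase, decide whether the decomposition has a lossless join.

Chase test. Columns are ItemID, IName, CustID, CName, Qty, Date, OrderNo; row i has aⱼ where attribute j ∈ Orderi, else bᵢⱼ.
Initial tableau (one row per fragment):
  row 1: a1 a2 a3 a4 b15 b16 a7
  row 2: a1 b22 a3 b24 a5 a6 a7
  row 3: b31 b32 b33 a4 b35 a6 b37
Rows 1 and 2 agree on ItemID; apply ItemID→IName, OrderNo and equate their IName, OrderNo entries.
Rows 1 and 2 agree on ItemID, CustID; apply ItemID, CustID→Qty and equate their Qty entries.
No row becomes fully distinguished — the join is lossy.

No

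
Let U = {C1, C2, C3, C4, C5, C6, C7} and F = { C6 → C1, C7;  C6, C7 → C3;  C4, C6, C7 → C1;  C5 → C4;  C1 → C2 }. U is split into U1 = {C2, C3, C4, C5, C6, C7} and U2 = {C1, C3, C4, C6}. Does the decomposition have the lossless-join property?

Common attributes: U1 ∩ U2 = {C3, C4, C6}.
Closure of {C3, C4, C6}: C6 → C1, C7 applies, adding C1, C7; C1 → C2 applies, adding C2. So (C3, C4, C6)⁺ = {C1, C2, C3, C4, C6, C7}.
This closure contains every attribute of U2, so U1 ∩ U2 → U2. The join is lossless.

Yes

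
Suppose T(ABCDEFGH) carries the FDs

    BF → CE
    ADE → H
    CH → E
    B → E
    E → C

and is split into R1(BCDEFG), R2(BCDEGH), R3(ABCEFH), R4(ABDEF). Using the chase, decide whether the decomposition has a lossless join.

Chase test. Columns are ABCDEFGH; row i has aⱼ where attribute j ∈ Ri, else bᵢⱼ.
Initial tableau (one row per fragment):
  row 1: b11 a2 a3 a4 a5 a6 a7 b18
  row 2: b21 a2 a3 a4 a5 b26 a7 a8
  row 3: a1 a2 a3 b34 a5 a6 b37 a8
  row 4: a1 a2 b43 a4 a5 a6 b47 b48
Rows 1 and 4 agree on BF; apply BF→CE and equate their CE entries.
No row becomes fully distinguished — the join is lossy.

No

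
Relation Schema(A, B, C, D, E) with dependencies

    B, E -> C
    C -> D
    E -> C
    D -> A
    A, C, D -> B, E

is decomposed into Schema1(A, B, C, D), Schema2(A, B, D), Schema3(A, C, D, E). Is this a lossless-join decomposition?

Chase test. Columns are A, B, C, D, E; row i has aⱼ where attribute j ∈ Schemai, else bᵢⱼ.
Initial tableau (one row per fragment):
  row 1: a1 a2 a3 a4 b15
  row 2: a1 a2 b23 a4 b25
  row 3: a1 b32 a3 a4 a5
Rows 1 and 3 agree on A, C, D; apply A, C, D→B, E and equate their B, E entries.
Row 1 is now all distinguished symbols — the join is lossless.

Yes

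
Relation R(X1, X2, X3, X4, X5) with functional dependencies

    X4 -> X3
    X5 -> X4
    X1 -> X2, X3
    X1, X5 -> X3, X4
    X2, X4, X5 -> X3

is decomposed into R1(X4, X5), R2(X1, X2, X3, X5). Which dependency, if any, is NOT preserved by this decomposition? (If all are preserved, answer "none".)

X4 -> X3

Check X4 → X3: no single fragment contains all of {X3, X4}, and the restricted closure of {X4} across the fragments never reaches {X3}.
X5 → X4 is preserved.
X1 → X2, X3 is preserved.
X1, X5 → X3, X4 is preserved.
X2, X4, X5 → X3 is preserved.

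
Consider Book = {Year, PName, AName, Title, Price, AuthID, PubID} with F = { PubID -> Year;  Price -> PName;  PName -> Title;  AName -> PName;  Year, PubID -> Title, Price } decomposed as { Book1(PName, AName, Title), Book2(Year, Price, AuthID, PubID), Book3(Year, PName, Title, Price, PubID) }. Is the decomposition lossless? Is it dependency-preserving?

lossy but dependency-preserving

Lossless test (chase): Rows 2 and 3 agree on Price; apply Price→PName and equate their PName entries. Rows 1 and 2 agree on PName; apply PName→Title and equate their Title entries. No row becomes fully distinguished — the join is lossy.
Dependency preservation: every FD's attributes lie within a single fragment, so each can be enforced locally — preserved.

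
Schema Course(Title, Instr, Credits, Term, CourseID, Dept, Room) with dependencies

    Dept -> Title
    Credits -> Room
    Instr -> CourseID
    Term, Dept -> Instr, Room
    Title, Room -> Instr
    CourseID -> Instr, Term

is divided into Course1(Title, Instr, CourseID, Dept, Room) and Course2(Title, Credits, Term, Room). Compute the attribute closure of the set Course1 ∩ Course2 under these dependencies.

Course1 ∩ Course2 = {Title, Room}.
Title, Room → Instr applies, adding Instr
Instr → CourseID applies, adding CourseID
CourseID → Instr, Term applies, adding Term
Closure: {Title, Instr, Term, CourseID, Room}.

Title, Instr, Term, CourseID, Room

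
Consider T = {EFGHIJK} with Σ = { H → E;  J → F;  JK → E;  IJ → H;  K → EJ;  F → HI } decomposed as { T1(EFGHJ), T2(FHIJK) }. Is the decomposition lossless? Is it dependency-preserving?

lossy but dependency-preserving

Lossless test: (FHJ)⁺ = {EFHIJ}, which is a superkey of neither fragment — lossy.
Dependency preservation: JK → E; K → EJ are not contained in any single fragment, but the restricted closure of each left-hand side across the fragments still reaches the right-hand side; the remaining FDs each lie inside some fragment. All dependencies are preserved.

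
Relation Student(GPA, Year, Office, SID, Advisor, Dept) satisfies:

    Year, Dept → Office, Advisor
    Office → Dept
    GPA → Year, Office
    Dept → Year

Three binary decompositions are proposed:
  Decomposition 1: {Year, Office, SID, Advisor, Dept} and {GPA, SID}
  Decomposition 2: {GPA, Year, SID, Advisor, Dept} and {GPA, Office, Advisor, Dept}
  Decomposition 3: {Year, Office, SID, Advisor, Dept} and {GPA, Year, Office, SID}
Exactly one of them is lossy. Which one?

Decomposition 1: common = {SID}, closure = {SID} → lossy.
Decomposition 2: common = {GPA, Advisor, Dept}, closure = {GPA, Year, Office, Advisor, Dept} → lossless.
Decomposition 3: common = {Year, Office, SID}, closure = {Year, Office, SID, Advisor, Dept} → lossless.

Decomposition 1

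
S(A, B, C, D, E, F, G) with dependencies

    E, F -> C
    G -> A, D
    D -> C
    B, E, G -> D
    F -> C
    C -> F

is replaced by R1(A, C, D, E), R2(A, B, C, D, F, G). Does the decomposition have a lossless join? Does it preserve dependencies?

lossy but dependency-preserving

Lossless test: (A, C, D)⁺ = {A, C, D, F}, which is a superkey of neither fragment — lossy.
Dependency preservation: E, F → C; B, E, G → D are not contained in any single fragment, but the restricted closure of each left-hand side across the fragments still reaches the right-hand side; the remaining FDs each lie inside some fragment. All dependencies are preserved.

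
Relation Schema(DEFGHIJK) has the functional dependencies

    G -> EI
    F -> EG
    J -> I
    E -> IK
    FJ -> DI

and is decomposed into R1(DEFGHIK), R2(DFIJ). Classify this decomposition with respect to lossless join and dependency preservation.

Lossless test: (DFI)⁺ = {DEFGIK}, which is a superkey of neither fragment — lossy.
Dependency preservation: every FD's attributes lie within a single fragment, so each can be enforced locally — preserved.

lossy but dependency-preserving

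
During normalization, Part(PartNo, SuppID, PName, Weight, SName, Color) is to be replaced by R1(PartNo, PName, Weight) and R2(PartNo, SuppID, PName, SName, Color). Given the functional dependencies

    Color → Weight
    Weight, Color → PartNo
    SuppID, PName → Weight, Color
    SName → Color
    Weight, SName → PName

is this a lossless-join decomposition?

No

Common attributes: R1 ∩ R2 = {PartNo, PName}.
No dependency enlarges {PartNo, PName}, so (PartNo, PName)⁺ = {PartNo, PName}.
The closure contains neither all of R1 = {PartNo, PName, Weight} nor all of R2 = {PartNo, SuppID, PName, SName, Color}, so the common attributes are not a superkey of either fragment. The join is lossy.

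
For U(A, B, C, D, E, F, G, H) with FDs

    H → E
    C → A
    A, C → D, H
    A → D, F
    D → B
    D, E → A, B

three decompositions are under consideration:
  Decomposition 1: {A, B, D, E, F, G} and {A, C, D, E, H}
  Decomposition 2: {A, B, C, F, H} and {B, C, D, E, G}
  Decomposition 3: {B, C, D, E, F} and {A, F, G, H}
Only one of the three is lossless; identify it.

Decomposition 2

Decomposition 1: common = {A, D, E}, closure = {A, B, D, E, F} → lossy.
Decomposition 2: common = {B, C}, closure = {A, B, C, D, E, F, H} → lossless.
Decomposition 3: common = {F}, closure = {F} → lossy.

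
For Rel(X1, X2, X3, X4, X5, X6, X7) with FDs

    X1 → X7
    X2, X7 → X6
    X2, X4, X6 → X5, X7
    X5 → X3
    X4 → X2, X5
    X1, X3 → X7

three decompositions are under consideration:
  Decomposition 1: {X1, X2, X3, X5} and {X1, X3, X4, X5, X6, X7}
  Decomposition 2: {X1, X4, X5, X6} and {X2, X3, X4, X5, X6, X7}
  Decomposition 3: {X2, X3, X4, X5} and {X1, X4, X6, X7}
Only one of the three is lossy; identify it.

Decomposition 1

Decomposition 1: common = {X1, X3, X5}, closure = {X1, X3, X5, X7} → lossy.
Decomposition 2: common = {X4, X5, X6}, closure = {X2, X3, X4, X5, X6, X7} → lossless.
Decomposition 3: common = {X4}, closure = {X2, X3, X4, X5} → lossless.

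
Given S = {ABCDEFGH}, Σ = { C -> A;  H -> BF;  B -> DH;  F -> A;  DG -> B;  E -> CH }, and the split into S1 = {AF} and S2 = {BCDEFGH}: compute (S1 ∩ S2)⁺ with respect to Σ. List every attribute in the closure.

S1 ∩ S2 = {F}.
F → A applies, adding A
Closure: {AF}.

AF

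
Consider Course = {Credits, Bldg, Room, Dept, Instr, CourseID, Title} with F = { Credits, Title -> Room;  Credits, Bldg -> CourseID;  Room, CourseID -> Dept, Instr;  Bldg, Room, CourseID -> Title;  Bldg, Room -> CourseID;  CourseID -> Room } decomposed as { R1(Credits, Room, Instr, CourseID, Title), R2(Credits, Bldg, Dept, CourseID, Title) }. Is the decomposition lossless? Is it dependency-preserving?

Lossless test: (Credits, CourseID, Title)⁺ = {Credits, Room, Dept, Instr, CourseID, Title}, which contains all of one fragment — lossless.
Dependency preservation: the restricted closure of {Bldg, Room} across the fragments never reaches {CourseID}, so Bldg, Room → CourseID cannot be enforced without a join — not preserved.

lossless but not dependency-preserving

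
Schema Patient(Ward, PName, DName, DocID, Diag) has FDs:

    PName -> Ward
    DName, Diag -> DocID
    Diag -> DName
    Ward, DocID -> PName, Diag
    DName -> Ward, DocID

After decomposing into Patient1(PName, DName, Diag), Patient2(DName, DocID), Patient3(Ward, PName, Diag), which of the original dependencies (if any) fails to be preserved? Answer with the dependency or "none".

Ward, DocID -> PName, Diag

Check Ward, DocID → PName, Diag: no single fragment contains all of {Ward, PName, DocID, Diag}, and the restricted closure of {Ward, DocID} across the fragments never reaches {PName, Diag}.
PName → Ward is preserved.
DName, Diag → DocID is preserved.
Diag → DName is preserved.
DName → Ward, DocID is preserved.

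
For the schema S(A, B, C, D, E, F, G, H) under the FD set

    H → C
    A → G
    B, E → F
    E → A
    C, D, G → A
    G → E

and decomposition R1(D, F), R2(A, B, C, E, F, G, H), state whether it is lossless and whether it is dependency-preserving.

lossy but dependency-preserving

Lossless test: (F)⁺ = {F}, which is a superkey of neither fragment — lossy.
Dependency preservation: C, D, G → A is not contained in any single fragment, but the restricted closure of its left-hand side across the fragments still reaches the right-hand side; the remaining FDs each lie inside some fragment. All dependencies are preserved.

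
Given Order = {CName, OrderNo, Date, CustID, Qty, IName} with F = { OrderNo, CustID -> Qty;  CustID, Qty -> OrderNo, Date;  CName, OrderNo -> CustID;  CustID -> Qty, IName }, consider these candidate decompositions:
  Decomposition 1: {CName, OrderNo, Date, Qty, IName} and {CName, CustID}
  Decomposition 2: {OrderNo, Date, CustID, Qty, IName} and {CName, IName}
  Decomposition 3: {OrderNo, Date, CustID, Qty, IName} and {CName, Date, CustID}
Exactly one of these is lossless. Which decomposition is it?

Decomposition 1: common = {CName}, closure = {CName} → lossy.
Decomposition 2: common = {IName}, closure = {IName} → lossy.
Decomposition 3: common = {Date, CustID}, closure = {OrderNo, Date, CustID, Qty, IName} → lossless.

Decomposition 3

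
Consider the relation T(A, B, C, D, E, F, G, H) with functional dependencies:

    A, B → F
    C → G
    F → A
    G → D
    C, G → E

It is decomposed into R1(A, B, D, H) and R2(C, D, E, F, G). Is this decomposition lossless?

Common attributes: R1 ∩ R2 = {D}.
No dependency enlarges {D}, so (D)⁺ = {D}.
The closure contains neither all of R1 = {A, B, D, H} nor all of R2 = {C, D, E, F, G}, so the common attributes are not a superkey of either fragment. The join is lossy.

No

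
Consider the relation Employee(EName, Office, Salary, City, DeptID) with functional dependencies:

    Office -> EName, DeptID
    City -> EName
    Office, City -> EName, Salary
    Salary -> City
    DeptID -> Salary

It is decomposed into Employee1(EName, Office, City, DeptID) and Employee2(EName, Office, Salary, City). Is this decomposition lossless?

Yes

Common attributes: Employee1 ∩ Employee2 = {EName, Office, City}.
Closure of {EName, Office, City}: Office → EName, DeptID applies, adding DeptID; Office, City → EName, Salary applies, adding Salary. So (EName, Office, City)⁺ = {EName, Office, Salary, City, DeptID}.
This closure contains every attribute of Employee1, so Employee1 ∩ Employee2 → Employee1. The join is lossless.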